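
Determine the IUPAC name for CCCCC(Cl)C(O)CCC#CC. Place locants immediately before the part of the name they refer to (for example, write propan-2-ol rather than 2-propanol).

7-chloroundec-2-yn-6-ol

Counting along the main chain through the –OH group and the multiple bond gives 11 carbons: the parent is undecane.
The highest-priority functional group is an alcohol (–OH), so the name ends in -ol.
A C≡C triple bond in the chain gives the infix -yne-.
The numbering direction is chosen so that numbering from this end puts the triple bond at C-2 rather than C-9.
With this numbering: the hydroxyl at C-6; the triple bond between C-2 and C-3; a chloro group at C-7.
Putting it together: 7-chloroundec-2-yn-6-ol.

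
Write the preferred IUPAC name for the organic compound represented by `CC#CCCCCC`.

Counting along the main chain through the multiple bond gives 8 carbons: the parent is octane.
The chain contains a C≡C triple bond, so the unsaturation ending is -yne.
Number the chain so that numbering from this end puts the triple bond at C-2 rather than C-6.
That gives the triple bond between C-2 and C-3.
The name is oct-2-yne.

oct-2-yne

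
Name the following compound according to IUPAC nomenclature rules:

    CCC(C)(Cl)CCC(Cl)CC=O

The longest carbon chain that includes the –CHO group has 8 carbons, so the parent hydride is octane.
The highest-priority functional group is an aldehyde (terminal –CHO), so the name ends in -al.
Number the chain so that the aldehyde carbon is C-1 by definition.
That gives chloro groups at C-3 and C-6; a methyl group at C-6.
Substituent prefixes are cited in alphabetical order (multiplying prefixes like di-/tri- are ignored for ordering).
Putting it together: 3,6-dichloro-6-methyloctanal.

3,6-dichloro-6-methyloctanal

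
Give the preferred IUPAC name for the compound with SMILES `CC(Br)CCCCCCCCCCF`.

The longest continuous carbon chain has 12 atoms, so the parent hydride is dodecane.
Number the chain so that the substituent locant set {1,11} is lower than {2,12} at the first point of difference.
This places a bromo group at C-11; a fluoro group at C-1.
The substituents are ordered alphabetically, ignoring any di-/tri- multipliers.
Putting it together: 11-bromo-1-fluorododecane.

11-bromo-1-fluorododecane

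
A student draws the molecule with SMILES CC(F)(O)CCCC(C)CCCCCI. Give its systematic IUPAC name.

2-fluoro-11-iodo-6-methylundecan-2-ol

The longest chain bearing the –OH group is 11 carbons long (undecane).
The principal characteristic group is an alcohol (–OH), named with the suffix -ol.
Number the chain so that numbering from this end puts the hydroxyl group at C-2 rather than C-10.
This places the hydroxyl at C-2; a fluoro group at C-2; an iodo group at C-11; a methyl group at C-6.
Prefixes are listed alphabetically: fluoro, iodo, methyl.
The name is 2-fluoro-11-iodo-6-methylundecan-2-ol.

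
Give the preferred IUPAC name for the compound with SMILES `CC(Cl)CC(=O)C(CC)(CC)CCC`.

Counting along the main chain through the carbonyl gives 8 carbons: the parent is octane.
The principal characteristic group is a ketone (C=O on an internal carbon), named with the suffix -one.
Choose the numbering such that numbering from this end puts the carbonyl group at C-4 rather than C-5.
With this numbering: the carbonyl at C-4; a chloro group at C-2; two ethyl groups at C-5.
Substituent prefixes are cited in alphabetical order (multiplying prefixes like di-/tri- are ignored for ordering).
Assembling the pieces gives 2-chloro-5,5-diethyloctan-4-one.

2-chloro-5,5-diethyloctan-4-one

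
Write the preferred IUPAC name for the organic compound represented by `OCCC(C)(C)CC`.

3,3-dimethylpentan-1-ol

Counting along the main chain through the –OH group gives 5 carbons: the parent is pentane.
The principal characteristic group is an alcohol (–OH), named with the suffix -ol.
The numbering direction is chosen so that numbering from this end puts the hydroxyl group at C-1 rather than C-5.
That gives the hydroxyl at C-1; two methyl groups at C-3.
Putting it together: 3,3-dimethylpentan-1-ol.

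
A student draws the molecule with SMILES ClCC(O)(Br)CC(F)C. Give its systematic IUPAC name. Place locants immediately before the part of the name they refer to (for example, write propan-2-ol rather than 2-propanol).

The longest carbon chain that includes the –OH group has 5 carbons, so the parent hydride is pentane.
The highest-priority functional group is an alcohol (–OH), so the name ends in -ol.
Choose the numbering such that numbering from this end puts the hydroxyl group at C-2 rather than C-4.
With this numbering: the hydroxyl at C-2; a bromo group at C-2; a chloro group at C-1; a fluoro group at C-4.
The substituents are ordered alphabetically, ignoring any di-/tri- multipliers.
Assembling the pieces gives 2-bromo-1-chloro-4-fluoropentan-2-ol.

2-bromo-1-chloro-4-fluoropentan-2-ol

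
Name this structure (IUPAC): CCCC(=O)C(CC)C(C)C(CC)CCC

The longest carbon chain that includes the carbonyl has 10 carbons, so the parent hydride is decane.
A ketone (C=O on an internal carbon) is the principal characteristic group, giving the suffix -one.
Choose the numbering such that numbering from this end puts the carbonyl group at C-4 rather than C-7.
That gives the carbonyl at C-4; ethyl groups at C-5 and C-7; a methyl group at C-6.
The substituents are ordered alphabetically, ignoring any di-/tri- multipliers.
Putting it together: 5,7-diethyl-6-methyldecan-4-one.

5,7-diethyl-6-methyldecan-4-one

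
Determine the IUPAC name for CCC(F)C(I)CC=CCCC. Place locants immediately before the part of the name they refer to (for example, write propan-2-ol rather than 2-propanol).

Counting along the main chain through the multiple bond gives 10 carbons: the parent is decane.
A C=C double bond in the chain gives the infix -ene-.
The numbering direction is chosen so that numbering from this end puts the double bond at C-4 rather than C-6.
This places the double bond between C-4 and C-5; a fluoro group at C-8; an iodo group at C-7.
Substituent prefixes are cited in alphabetical order (multiplying prefixes like di-/tri- are ignored for ordering).
Assembling the pieces gives 8-fluoro-7-iododec-4-ene.

8-fluoro-7-iododec-4-ene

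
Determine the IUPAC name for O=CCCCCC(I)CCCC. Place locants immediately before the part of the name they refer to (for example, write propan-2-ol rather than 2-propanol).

The longest carbon chain that includes the –CHO group has 10 carbons, so the parent hydride is decane.
The highest-priority functional group is an aldehyde (terminal –CHO), so the name ends in -al.
Choose the numbering such that the aldehyde carbon is C-1 by definition.
That gives an iodo group at C-6.
The name is 6-iododecanal.

6-iododecanal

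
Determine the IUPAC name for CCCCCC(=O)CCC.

The longest carbon chain that includes the carbonyl has 9 carbons, so the parent hydride is nonane.
The principal characteristic group is a ketone (C=O on an internal carbon), named with the suffix -one.
Number the chain so that numbering from this end puts the carbonyl group at C-4 rather than C-6.
With this numbering: the carbonyl at C-4.
The name is nonan-4-one.

nonan-4-one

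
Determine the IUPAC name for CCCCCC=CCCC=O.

dec-4-enal

The longest carbon chain that includes the –CHO group and the multiple bond has 10 carbons, so the parent hydride is decane.
The highest-priority functional group is an aldehyde (terminal –CHO), so the name ends in -al.
A C=C double bond in the chain gives the infix -ene-.
Choose the numbering such that the aldehyde carbon is C-1 by definition.
This places the double bond between C-4 and C-5.
Putting it together: dec-4-enal.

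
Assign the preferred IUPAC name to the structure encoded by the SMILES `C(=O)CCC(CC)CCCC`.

4-ethyloctanal

The longest chain bearing the –CHO group is 8 carbons long (octane).
The highest-priority functional group is an aldehyde (terminal –CHO), so the name ends in -al.
Number the chain so that the aldehyde carbon is C-1 by definition.
That gives an ethyl group at C-4.
Putting it together: 4-ethyloctanal.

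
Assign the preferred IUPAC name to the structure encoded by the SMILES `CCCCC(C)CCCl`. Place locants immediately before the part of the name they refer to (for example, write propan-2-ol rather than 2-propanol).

1-chloro-3-methylheptane

The longest carbon chain is 7 atoms: the parent is heptane.
The numbering direction is chosen so that the substituent locant set {1,3} is lower than {5,7} at the first point of difference.
That gives a chloro group at C-1; a methyl group at C-3.
Prefixes are listed alphabetically: chloro, methyl.
Assembling the pieces gives 1-chloro-3-methylheptane.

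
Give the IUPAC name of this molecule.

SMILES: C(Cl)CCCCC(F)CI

7-chloro-2-fluoro-1-iodoheptane

The parent chain contains 7 carbons (heptane).
The numbering direction is chosen so that the substituent locant set {1,2,7} is lower than {1,6,7} at the first point of difference.
With this numbering: a chloro group at C-7; a fluoro group at C-2; an iodo group at C-1.
Substituent prefixes are cited in alphabetical order (multiplying prefixes like di-/tri- are ignored for ordering).
The name is 7-chloro-2-fluoro-1-iodoheptane.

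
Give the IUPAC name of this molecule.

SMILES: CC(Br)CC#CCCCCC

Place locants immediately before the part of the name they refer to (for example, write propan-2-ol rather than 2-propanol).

2-bromodec-4-yne

The longest carbon chain that includes the multiple bond has 10 carbons, so the parent hydride is decane.
There is one C≡C triple bond, indicated by the ending -yne.
Number the chain so that numbering from this end puts the triple bond at C-4 rather than C-6.
That gives the triple bond between C-4 and C-5; a bromo group at C-2.
Assembling the pieces gives 2-bromodec-4-yne.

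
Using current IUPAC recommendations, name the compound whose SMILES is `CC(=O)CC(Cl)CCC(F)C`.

4-chloro-7-fluorooctan-2-one

The longest carbon chain that includes the carbonyl has 8 carbons, so the parent hydride is octane.
A ketone (C=O on an internal carbon) is the principal characteristic group, giving the suffix -one.
Choose the numbering such that numbering from this end puts the carbonyl group at C-2 rather than C-7.
With this numbering: the carbonyl at C-2; a chloro group at C-4; a fluoro group at C-7.
The substituents are ordered alphabetically, ignoring any di-/tri- multipliers.
The name is 4-chloro-7-fluorooctan-2-one.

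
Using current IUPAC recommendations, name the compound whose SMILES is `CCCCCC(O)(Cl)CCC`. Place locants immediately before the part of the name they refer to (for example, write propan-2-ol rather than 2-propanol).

4-chlorononan-4-ol

The longest carbon chain that includes the –OH group has 9 carbons, so the parent hydride is nonane.
The highest-priority functional group is an alcohol (–OH), so the name ends in -ol.
The numbering direction is chosen so that numbering from this end puts the hydroxyl group at C-4 rather than C-6.
This places the hydroxyl at C-4; a chloro group at C-4.
Putting it together: 4-chlorononan-4-ol.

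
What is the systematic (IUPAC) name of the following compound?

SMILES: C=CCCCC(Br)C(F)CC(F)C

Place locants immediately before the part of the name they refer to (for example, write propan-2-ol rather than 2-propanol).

6-bromo-7,9-difluorodec-1-ene

The longest chain bearing the multiple bond is 10 carbons long (decane).
There is one C=C double bond, indicated by the ending -ene.
Number the chain so that numbering from this end puts the double bond at C-1 rather than C-9.
With this numbering: the double bond between C-1 and C-2; a bromo group at C-6; fluoro groups at C-7 and C-9.
Prefixes are listed alphabetically: bromo, fluoro.
Assembling the pieces gives 6-bromo-7,9-difluorodec-1-ene.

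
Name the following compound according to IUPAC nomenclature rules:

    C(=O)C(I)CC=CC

The longest carbon chain that includes the –CHO group and the multiple bond has 6 carbons, so the parent hydride is hexane.
The principal characteristic group is an aldehyde (terminal –CHO), named with the suffix -al.
There is one C=C double bond, indicated by the ending -ene.
Number the chain so that the aldehyde carbon is C-1 by definition.
This places the double bond between C-4 and C-5; an iodo group at C-2.
Putting it together: 2-iodohex-4-enal.

2-iodohex-4-enal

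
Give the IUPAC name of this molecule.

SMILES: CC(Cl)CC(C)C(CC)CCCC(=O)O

8-chloro-5-ethyl-6-methylnonanoic acid

The longest carbon chain that includes the –COOH group has 9 carbons, so the parent hydride is nonane.
The principal characteristic group is a carboxylic acid (terminal –COOH), named with the suffix -oic acid.
Number the chain so that the carboxylic acid carbon is C-1 by definition.
With this numbering: a chloro group at C-8; an ethyl group at C-5; a methyl group at C-6.
Substituent prefixes are cited in alphabetical order (multiplying prefixes like di-/tri- are ignored for ordering).
The name is 8-chloro-5-ethyl-6-methylnonanoic acid.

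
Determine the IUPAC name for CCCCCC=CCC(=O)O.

The longest carbon chain that includes the –COOH group and the multiple bond has 9 carbons, so the parent hydride is nonane.
The principal characteristic group is a carboxylic acid (terminal –COOH), named with the suffix -oic acid.
A C=C double bond in the chain gives the infix -ene-.
Choose the numbering such that the carboxylic acid carbon is C-1 by definition.
With this numbering: the double bond between C-3 and C-4.
Assembling the pieces gives non-3-enoic acid.

non-3-enoic acid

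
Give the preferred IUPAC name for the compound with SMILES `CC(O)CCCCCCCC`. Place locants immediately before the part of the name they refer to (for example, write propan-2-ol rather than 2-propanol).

decan-2-ol

The longest carbon chain that includes the –OH group has 10 carbons, so the parent hydride is decane.
The highest-priority functional group is an alcohol (–OH), so the name ends in -ol.
Number the chain so that numbering from this end puts the hydroxyl group at C-2 rather than C-9.
With this numbering: the hydroxyl at C-2.
Putting it together: decan-2-ol.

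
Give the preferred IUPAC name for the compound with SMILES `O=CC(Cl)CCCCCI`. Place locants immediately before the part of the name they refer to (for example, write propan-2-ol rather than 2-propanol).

Counting along the main chain through the –CHO group gives 7 carbons: the parent is heptane.
The highest-priority functional group is an aldehyde (terminal –CHO), so the name ends in -al.
Number the chain so that the aldehyde carbon is C-1 by definition.
This places a chloro group at C-2; an iodo group at C-7.
Substituent prefixes are cited in alphabetical order (multiplying prefixes like di-/tri- are ignored for ordering).
The name is 2-chloro-7-iodoheptanal.

2-chloro-7-iodoheptanal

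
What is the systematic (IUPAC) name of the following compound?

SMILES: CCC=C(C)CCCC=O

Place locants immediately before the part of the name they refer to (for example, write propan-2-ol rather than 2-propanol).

Counting along the main chain through the –CHO group and the multiple bond gives 8 carbons: the parent is octane.
An aldehyde (terminal –CHO) is the principal characteristic group, giving the suffix -al.
The chain contains a C=C double bond, so the unsaturation ending is -ene.
Number the chain so that the aldehyde carbon is C-1 by definition.
With this numbering: the double bond between C-5 and C-6; a methyl group at C-5.
Putting it together: 5-methyloct-5-enal.

5-methyloct-5-enal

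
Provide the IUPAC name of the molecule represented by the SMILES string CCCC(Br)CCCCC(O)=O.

The longest carbon chain that includes the –COOH group has 9 carbons, so the parent hydride is nonane.
A carboxylic acid (terminal –COOH) is the principal characteristic group, giving the suffix -oic acid.
Choose the numbering such that the carboxylic acid carbon is C-1 by definition.
With this numbering: a bromo group at C-6.
The name is 6-bromononanoic acid.

6-bromononanoic acid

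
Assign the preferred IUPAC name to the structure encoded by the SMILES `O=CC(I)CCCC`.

The longest carbon chain that includes the –CHO group has 6 carbons, so the parent hydride is hexane.
The highest-priority functional group is an aldehyde (terminal –CHO), so the name ends in -al.
The numbering direction is chosen so that the aldehyde carbon is C-1 by definition.
With this numbering: an iodo group at C-2.
Putting it together: 2-iodohexanal.

2-iodohexanal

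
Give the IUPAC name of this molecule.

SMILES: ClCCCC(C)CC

1-chloro-4-methylhexane

The longest continuous carbon chain has 6 atoms, so the parent hydride is hexane.
Choose the numbering such that the substituent locant set {1,4} is lower than {3,6} at the first point of difference.
This places a chloro group at C-1; a methyl group at C-4.
Prefixes are listed alphabetically: chloro, methyl.
The name is 1-chloro-4-methylhexane.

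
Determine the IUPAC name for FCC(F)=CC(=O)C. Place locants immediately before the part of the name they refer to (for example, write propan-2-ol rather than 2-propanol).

4,5-difluoropent-3-en-2-one

The longest chain bearing the carbonyl and the multiple bond is 5 carbons long (pentane).
A ketone (C=O on an internal carbon) is the principal characteristic group, giving the suffix -one.
The chain contains a C=C double bond, so the unsaturation ending is -ene.
Choose the numbering such that numbering from this end puts the carbonyl group at C-2 rather than C-4.
That gives the carbonyl at C-2; the double bond between C-3 and C-4; fluoro groups at C-4 and C-5.
Putting it together: 4,5-difluoropent-3-en-2-one.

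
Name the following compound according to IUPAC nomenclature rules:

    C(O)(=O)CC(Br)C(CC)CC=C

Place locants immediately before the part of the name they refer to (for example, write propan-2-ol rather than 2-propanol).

3-bromo-4-ethylhept-6-enoic acid

The longest chain bearing the –COOH group and the multiple bond is 7 carbons long (heptane).
A carboxylic acid (terminal –COOH) is the principal characteristic group, giving the suffix -oic acid.
The chain contains a C=C double bond, so the unsaturation ending is -ene.
Choose the numbering such that the carboxylic acid carbon is C-1 by definition.
This places the double bond between C-6 and C-7; a bromo group at C-3; an ethyl group at C-4.
Substituent prefixes are cited in alphabetical order (multiplying prefixes like di-/tri- are ignored for ordering).
Assembling the pieces gives 3-bromo-4-ethylhept-6-enoic acid.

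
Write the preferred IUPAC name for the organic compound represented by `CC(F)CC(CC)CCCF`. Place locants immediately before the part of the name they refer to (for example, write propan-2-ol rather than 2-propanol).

The parent chain contains 7 carbons (heptane).
Choose the numbering such that the substituent locant set {1,4,6} is lower than {2,4,7} at the first point of difference.
With this numbering: an ethyl group at C-4; fluoro groups at C-1 and C-6.
Prefixes are listed alphabetically: ethyl, fluoro.
The name is 4-ethyl-1,6-difluoroheptane.

4-ethyl-1,6-difluoroheptane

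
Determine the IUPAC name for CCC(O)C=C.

Counting along the main chain through the –OH group and the multiple bond gives 5 carbons: the parent is pentane.
An alcohol (–OH) is the principal characteristic group, giving the suffix -ol.
There is one C=C double bond, indicated by the ending -ene.
Number the chain so that numbering from this end puts the double bond at C-1 rather than C-4.
With this numbering: the hydroxyl at C-3; the double bond between C-1 and C-2.
The name is pent-1-en-3-ol.

pent-1-en-3-ol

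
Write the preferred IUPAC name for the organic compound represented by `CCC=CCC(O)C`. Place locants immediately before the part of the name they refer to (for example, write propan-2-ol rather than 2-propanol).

hept-4-en-2-ol

The longest carbon chain that includes the –OH group and the multiple bond has 7 carbons, so the parent hydride is heptane.
The highest-priority functional group is an alcohol (–OH), so the name ends in -ol.
The chain contains a C=C double bond, so the unsaturation ending is -ene.
The numbering direction is chosen so that numbering from this end puts the hydroxyl group at C-2 rather than C-6.
This places the hydroxyl at C-2; the double bond between C-4 and C-5.
The name is hept-4-en-2-ol.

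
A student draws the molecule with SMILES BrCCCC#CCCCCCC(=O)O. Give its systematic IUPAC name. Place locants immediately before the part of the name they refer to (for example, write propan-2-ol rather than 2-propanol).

11-bromoundec-7-ynoic acid

Counting along the main chain through the –COOH group and the multiple bond gives 11 carbons: the parent is undecane.
A carboxylic acid (terminal –COOH) is the principal characteristic group, giving the suffix -oic acid.
The chain contains a C≡C triple bond, so the unsaturation ending is -yne.
Number the chain so that the carboxylic acid carbon is C-1 by definition.
With this numbering: the triple bond between C-7 and C-8; a bromo group at C-11.
The name is 11-bromoundec-7-ynoic acid.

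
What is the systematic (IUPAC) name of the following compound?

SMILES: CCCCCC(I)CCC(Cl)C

2-chloro-5-iododecane

The longest continuous carbon chain has 10 atoms, so the parent hydride is decane.
Number the chain so that the substituent locant set {2,5} is lower than {6,9} at the first point of difference.
That gives a chloro group at C-2; an iodo group at C-5.
Substituent prefixes are cited in alphabetical order (multiplying prefixes like di-/tri- are ignored for ordering).
The name is 2-chloro-5-iododecane.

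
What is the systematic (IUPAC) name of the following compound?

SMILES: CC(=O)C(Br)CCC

3-bromohexan-2-one

The longest carbon chain that includes the carbonyl has 6 carbons, so the parent hydride is hexane.
The highest-priority functional group is a ketone (C=O on an internal carbon), so the name ends in -one.
Number the chain so that numbering from this end puts the carbonyl group at C-2 rather than C-5.
This places the carbonyl at C-2; a bromo group at C-3.
Putting it together: 3-bromohexan-2-one.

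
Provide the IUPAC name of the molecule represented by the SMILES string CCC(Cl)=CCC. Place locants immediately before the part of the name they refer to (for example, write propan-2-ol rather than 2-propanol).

3-chlorohex-3-ene

The longest chain bearing the multiple bond is 6 carbons long (hexane).
A C=C double bond in the chain gives the infix -ene-.
Number the chain so that the substituent locant set {3} is lower than {4} at the first point of difference.
This places the double bond between C-3 and C-4; a chloro group at C-3.
The name is 3-chlorohex-3-ene.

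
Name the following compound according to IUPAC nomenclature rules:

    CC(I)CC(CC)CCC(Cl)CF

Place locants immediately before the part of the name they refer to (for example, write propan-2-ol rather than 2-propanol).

The longest carbon chain is 8 atoms: the parent is octane.
Choose the numbering such that the substituent locant set {1,2,5,7} is lower than {2,4,7,8} at the first point of difference.
That gives a chloro group at C-2; an ethyl group at C-5; a fluoro group at C-1; an iodo group at C-7.
Prefixes are listed alphabetically: chloro, ethyl, fluoro, iodo.
The name is 2-chloro-5-ethyl-1-fluoro-7-iodooctane.

2-chloro-5-ethyl-1-fluoro-7-iodooctane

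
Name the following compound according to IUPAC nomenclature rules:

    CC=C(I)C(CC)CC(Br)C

6-bromo-4-ethyl-3-iodohept-2-ene

Counting along the main chain through the multiple bond gives 7 carbons: the parent is heptane.
A C=C double bond in the chain gives the infix -ene-.
Number the chain so that numbering from this end puts the double bond at C-2 rather than C-5.
This places the double bond between C-2 and C-3; a bromo group at C-6; an ethyl group at C-4; an iodo group at C-3.
Substituent prefixes are cited in alphabetical order (multiplying prefixes like di-/tri- are ignored for ordering).
Assembling the pieces gives 6-bromo-4-ethyl-3-iodohept-2-ene.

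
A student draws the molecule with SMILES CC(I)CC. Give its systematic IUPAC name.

2-iodobutane

The parent chain contains 4 carbons (butane).
Choose the numbering such that the substituent locant set {2} is lower than {3} at the first point of difference.
With this numbering: an iodo group at C-2.
The name is 2-iodobutane.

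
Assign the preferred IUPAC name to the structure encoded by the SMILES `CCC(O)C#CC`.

hex-4-yn-3-ol

The longest chain bearing the –OH group and the multiple bond is 6 carbons long (hexane).
The highest-priority functional group is an alcohol (–OH), so the name ends in -ol.
The chain contains a C≡C triple bond, so the unsaturation ending is -yne.
Number the chain so that numbering from this end puts the hydroxyl group at C-3 rather than C-4.
This places the hydroxyl at C-3; the triple bond between C-4 and C-5.
The name is hex-4-yn-3-ol.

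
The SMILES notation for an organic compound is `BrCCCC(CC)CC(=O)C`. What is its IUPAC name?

The longest chain bearing the carbonyl is 7 carbons long (heptane).
A ketone (C=O on an internal carbon) is the principal characteristic group, giving the suffix -one.
The numbering direction is chosen so that numbering from this end puts the carbonyl group at C-2 rather than C-6.
This places the carbonyl at C-2; a bromo group at C-7; an ethyl group at C-4.
Prefixes are listed alphabetically: bromo, ethyl.
The name is 7-bromo-4-ethylheptan-2-one.

7-bromo-4-ethylheptan-2-one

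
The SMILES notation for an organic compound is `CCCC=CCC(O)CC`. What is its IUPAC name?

Counting along the main chain through the –OH group and the multiple bond gives 9 carbons: the parent is nonane.
An alcohol (–OH) is the principal characteristic group, giving the suffix -ol.
A C=C double bond in the chain gives the infix -ene-.
The numbering direction is chosen so that numbering from this end puts the hydroxyl group at C-3 rather than C-7.
This places the hydroxyl at C-3; the double bond between C-5 and C-6.
Assembling the pieces gives non-5-en-3-ol.

non-5-en-3-ol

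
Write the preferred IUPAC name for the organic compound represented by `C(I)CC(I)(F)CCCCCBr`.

8-bromo-3-fluoro-1,3-diiodooctane

The longest continuous carbon chain has 8 atoms, so the parent hydride is octane.
Number the chain so that the substituent locant set {1,3,3,8} is lower than {1,6,6,8} at the first point of difference.
With this numbering: a bromo group at C-8; a fluoro group at C-3; iodo groups at C-1 and C-3.
Prefixes are listed alphabetically: bromo, fluoro, iodo.
Putting it together: 8-bromo-3-fluoro-1,3-diiodooctane.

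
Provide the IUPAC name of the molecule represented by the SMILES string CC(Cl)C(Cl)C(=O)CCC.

The longest chain bearing the carbonyl is 7 carbons long (heptane).
The principal characteristic group is a ketone (C=O on an internal carbon), named with the suffix -one.
Choose the numbering such that the substituent locant set {2,3} is lower than {5,6} at the first point of difference.
That gives the carbonyl at C-4; chloro groups at C-2 and C-3.
Putting it together: 2,3-dichloroheptan-4-one.

2,3-dichloroheptan-4-one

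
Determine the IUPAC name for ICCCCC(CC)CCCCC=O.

6-ethyl-10-iododecanal

The longest chain bearing the –CHO group is 10 carbons long (decane).
The highest-priority functional group is an aldehyde (terminal –CHO), so the name ends in -al.
The numbering direction is chosen so that the aldehyde carbon is C-1 by definition.
This places an ethyl group at C-6; an iodo group at C-10.
Substituent prefixes are cited in alphabetical order (multiplying prefixes like di-/tri- are ignored for ordering).
Assembling the pieces gives 6-ethyl-10-iododecanal.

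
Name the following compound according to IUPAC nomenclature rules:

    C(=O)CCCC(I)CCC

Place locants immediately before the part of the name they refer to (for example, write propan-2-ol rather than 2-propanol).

5-iodooctanal

The longest carbon chain that includes the –CHO group has 8 carbons, so the parent hydride is octane.
The highest-priority functional group is an aldehyde (terminal –CHO), so the name ends in -al.
Choose the numbering such that the aldehyde carbon is C-1 by definition.
That gives an iodo group at C-5.
Assembling the pieces gives 5-iodooctanal.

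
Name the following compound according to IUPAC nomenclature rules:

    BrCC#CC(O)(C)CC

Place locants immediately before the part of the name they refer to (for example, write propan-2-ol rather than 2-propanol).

The longest chain bearing the –OH group and the multiple bond is 6 carbons long (hexane).
The highest-priority functional group is an alcohol (–OH), so the name ends in -ol.
The chain contains a C≡C triple bond, so the unsaturation ending is -yne.
Number the chain so that numbering from this end puts the hydroxyl group at C-3 rather than C-4.
This places the hydroxyl at C-3; the triple bond between C-4 and C-5; a bromo group at C-6; a methyl group at C-3.
Prefixes are listed alphabetically: bromo, methyl.
The name is 6-bromo-3-methylhex-4-yn-3-ol.

6-bromo-3-methylhex-4-yn-3-ol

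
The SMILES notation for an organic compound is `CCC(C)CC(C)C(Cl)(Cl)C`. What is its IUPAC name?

The longest carbon chain is 7 atoms: the parent is heptane.
Choose the numbering such that the substituent locant set {2,2,3,5} is lower than {3,5,6,6} at the first point of difference.
This places two chloro groups at C-2; methyl groups at C-3 and C-5.
Substituent prefixes are cited in alphabetical order (multiplying prefixes like di-/tri- are ignored for ordering).
Assembling the pieces gives 2,2-dichloro-3,5-dimethylheptane.

2,2-dichloro-3,5-dimethylheptane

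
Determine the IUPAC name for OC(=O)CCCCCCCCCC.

undecanoic acid

The longest chain bearing the –COOH group is 11 carbons long (undecane).
A carboxylic acid (terminal –COOH) is the principal characteristic group, giving the suffix -oic acid.
Number the chain so that the carboxylic acid carbon is C-1 by definition.
Assembling the pieces gives undecanoic acid.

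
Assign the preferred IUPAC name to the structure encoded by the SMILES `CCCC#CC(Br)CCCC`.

The longest chain bearing the multiple bond is 10 carbons long (decane).
A C≡C triple bond in the chain gives the infix -yne-.
Choose the numbering such that numbering from this end puts the triple bond at C-4 rather than C-6.
This places the triple bond between C-4 and C-5; a bromo group at C-6.
The name is 6-bromodec-4-yne.

6-bromodec-4-yne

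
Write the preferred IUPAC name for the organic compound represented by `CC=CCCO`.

Counting along the main chain through the –OH group and the multiple bond gives 5 carbons: the parent is pentane.
The highest-priority functional group is an alcohol (–OH), so the name ends in -ol.
The chain contains a C=C double bond, so the unsaturation ending is -ene.
The numbering direction is chosen so that numbering from this end puts the hydroxyl group at C-1 rather than C-5.
That gives the hydroxyl at C-1; the double bond between C-3 and C-4.
Assembling the pieces gives pent-3-en-1-ol.

pent-3-en-1-ol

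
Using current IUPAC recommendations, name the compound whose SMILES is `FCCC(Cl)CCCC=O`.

5-chloro-7-fluoroheptanal

The longest carbon chain that includes the –CHO group has 7 carbons, so the parent hydride is heptane.
The highest-priority functional group is an aldehyde (terminal –CHO), so the name ends in -al.
The numbering direction is chosen so that the aldehyde carbon is C-1 by definition.
With this numbering: a chloro group at C-5; a fluoro group at C-7.
The substituents are ordered alphabetically, ignoring any di-/tri- multipliers.
Assembling the pieces gives 5-chloro-7-fluoroheptanal.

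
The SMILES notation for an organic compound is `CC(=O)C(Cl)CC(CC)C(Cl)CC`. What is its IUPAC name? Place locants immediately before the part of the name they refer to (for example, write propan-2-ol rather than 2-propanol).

3,6-dichloro-5-ethyloctan-2-one

Counting along the main chain through the carbonyl gives 8 carbons: the parent is octane.
The highest-priority functional group is a ketone (C=O on an internal carbon), so the name ends in -one.
Number the chain so that numbering from this end puts the carbonyl group at C-2 rather than C-7.
This places the carbonyl at C-2; chloro groups at C-3 and C-6; an ethyl group at C-5.
Substituent prefixes are cited in alphabetical order (multiplying prefixes like di-/tri- are ignored for ordering).
Assembling the pieces gives 3,6-dichloro-5-ethyloctan-2-one.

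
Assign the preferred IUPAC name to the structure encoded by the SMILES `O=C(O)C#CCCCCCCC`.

The longest carbon chain that includes the –COOH group and the multiple bond has 10 carbons, so the parent hydride is decane.
The principal characteristic group is a carboxylic acid (terminal –COOH), named with the suffix -oic acid.
A C≡C triple bond in the chain gives the infix -yne-.
Number the chain so that the carboxylic acid carbon is C-1 by definition.
This places the triple bond between C-2 and C-3.
The name is dec-2-ynoic acid.

dec-2-ynoic acid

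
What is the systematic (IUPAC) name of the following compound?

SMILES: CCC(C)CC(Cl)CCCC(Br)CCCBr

1,4-dibromo-8-chloro-10-methyldodecane

The parent chain contains 12 carbons (dodecane).
Number the chain so that the substituent locant set {1,4,8,10} is lower than {3,5,9,12} at the first point of difference.
This places bromo groups at C-1 and C-4; a chloro group at C-8; a methyl group at C-10.
Substituent prefixes are cited in alphabetical order (multiplying prefixes like di-/tri- are ignored for ordering).
Putting it together: 1,4-dibromo-8-chloro-10-methyldodecane.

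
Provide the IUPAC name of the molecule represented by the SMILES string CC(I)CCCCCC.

2-iodooctane

The longest carbon chain is 8 atoms: the parent is octane.
Number the chain so that the substituent locant set {2} is lower than {7} at the first point of difference.
That gives an iodo group at C-2.
The name is 2-iodooctane.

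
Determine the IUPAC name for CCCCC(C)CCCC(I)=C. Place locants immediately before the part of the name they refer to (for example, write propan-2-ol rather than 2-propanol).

2-iodo-6-methyldec-1-ene

The longest carbon chain that includes the multiple bond has 10 carbons, so the parent hydride is decane.
A C=C double bond in the chain gives the infix -ene-.
The numbering direction is chosen so that numbering from this end puts the double bond at C-1 rather than C-9.
This places the double bond between C-1 and C-2; an iodo group at C-2; a methyl group at C-6.
The substituents are ordered alphabetically, ignoring any di-/tri- multipliers.
Putting it together: 2-iodo-6-methyldec-1-ene.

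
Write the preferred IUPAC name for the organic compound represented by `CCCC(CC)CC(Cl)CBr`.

1-bromo-2-chloro-4-ethylheptane

The longest carbon chain is 7 atoms: the parent is heptane.
The numbering direction is chosen so that the substituent locant set {1,2,4} is lower than {4,6,7} at the first point of difference.
That gives a bromo group at C-1; a chloro group at C-2; an ethyl group at C-4.
Substituent prefixes are cited in alphabetical order (multiplying prefixes like di-/tri- are ignored for ordering).
Assembling the pieces gives 1-bromo-2-chloro-4-ethylheptane.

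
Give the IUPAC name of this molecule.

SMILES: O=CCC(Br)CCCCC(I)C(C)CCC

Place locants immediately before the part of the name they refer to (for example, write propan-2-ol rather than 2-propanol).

3-bromo-8-iodo-9-methyldodecanal

The longest chain bearing the –CHO group is 12 carbons long (dodecane).
An aldehyde (terminal –CHO) is the principal characteristic group, giving the suffix -al.
Number the chain so that the aldehyde carbon is C-1 by definition.
This places a bromo group at C-3; an iodo group at C-8; a methyl group at C-9.
Substituent prefixes are cited in alphabetical order (multiplying prefixes like di-/tri- are ignored for ordering).
Putting it together: 3-bromo-8-iodo-9-methyldodecanal.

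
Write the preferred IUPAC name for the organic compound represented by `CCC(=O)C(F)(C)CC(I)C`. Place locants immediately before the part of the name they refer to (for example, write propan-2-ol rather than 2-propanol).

4-fluoro-6-iodo-4-methylheptan-3-one

The longest carbon chain that includes the carbonyl has 7 carbons, so the parent hydride is heptane.
The highest-priority functional group is a ketone (C=O on an internal carbon), so the name ends in -one.
Choose the numbering such that numbering from this end puts the carbonyl group at C-3 rather than C-5.
That gives the carbonyl at C-3; a fluoro group at C-4; an iodo group at C-6; a methyl group at C-4.
Substituent prefixes are cited in alphabetical order (multiplying prefixes like di-/tri- are ignored for ordering).
Putting it together: 4-fluoro-6-iodo-4-methylheptan-3-one.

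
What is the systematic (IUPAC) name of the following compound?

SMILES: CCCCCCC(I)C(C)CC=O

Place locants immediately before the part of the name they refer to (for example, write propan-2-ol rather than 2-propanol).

4-iodo-3-methyldecanal

Counting along the main chain through the –CHO group gives 10 carbons: the parent is decane.
The principal characteristic group is an aldehyde (terminal –CHO), named with the suffix -al.
Number the chain so that the aldehyde carbon is C-1 by definition.
This places an iodo group at C-4; a methyl group at C-3.
Prefixes are listed alphabetically: iodo, methyl.
Putting it together: 4-iodo-3-methyldecanal.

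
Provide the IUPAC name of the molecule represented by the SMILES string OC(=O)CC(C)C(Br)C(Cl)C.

The longest carbon chain that includes the –COOH group has 6 carbons, so the parent hydride is hexane.
The principal characteristic group is a carboxylic acid (terminal –COOH), named with the suffix -oic acid.
Choose the numbering such that the carboxylic acid carbon is C-1 by definition.
That gives a bromo group at C-4; a chloro group at C-5; a methyl group at C-3.
Substituent prefixes are cited in alphabetical order (multiplying prefixes like di-/tri- are ignored for ordering).
The name is 4-bromo-5-chloro-3-methylhexanoic acid.

4-bromo-5-chloro-3-methylhexanoic acid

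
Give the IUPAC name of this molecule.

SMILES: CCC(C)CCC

3-methylhexane

The longest carbon chain is 6 atoms: the parent is hexane.
Choose the numbering such that the substituent locant set {3} is lower than {4} at the first point of difference.
With this numbering: a methyl group at C-3.
The name is 3-methylhexane.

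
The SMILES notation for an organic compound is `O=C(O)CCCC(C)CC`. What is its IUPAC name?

Counting along the main chain through the –COOH group gives 7 carbons: the parent is heptane.
A carboxylic acid (terminal –COOH) is the principal characteristic group, giving the suffix -oic acid.
Number the chain so that the carboxylic acid carbon is C-1 by definition.
This places a methyl group at C-5.
Assembling the pieces gives 5-methylheptanoic acid.

5-methylheptanoic acid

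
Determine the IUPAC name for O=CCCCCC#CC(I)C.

Counting along the main chain through the –CHO group and the multiple bond gives 9 carbons: the parent is nonane.
The highest-priority functional group is an aldehyde (terminal –CHO), so the name ends in -al.
There is one C≡C triple bond, indicated by the ending -yne.
Choose the numbering such that the aldehyde carbon is C-1 by definition.
That gives the triple bond between C-6 and C-7; an iodo group at C-8.
The name is 8-iodonon-6-ynal.

8-iodonon-6-ynal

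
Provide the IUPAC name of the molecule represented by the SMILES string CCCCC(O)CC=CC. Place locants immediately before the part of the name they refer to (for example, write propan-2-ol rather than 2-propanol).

non-2-en-5-ol

The longest chain bearing the –OH group and the multiple bond is 9 carbons long (nonane).
An alcohol (–OH) is the principal characteristic group, giving the suffix -ol.
A C=C double bond in the chain gives the infix -ene-.
Number the chain so that numbering from this end puts the double bond at C-2 rather than C-7.
With this numbering: the hydroxyl at C-5; the double bond between C-2 and C-3.
Assembling the pieces gives non-2-en-5-ol.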